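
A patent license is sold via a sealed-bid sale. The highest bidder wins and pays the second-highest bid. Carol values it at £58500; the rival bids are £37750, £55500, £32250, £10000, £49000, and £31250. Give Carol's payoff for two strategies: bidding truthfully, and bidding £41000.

Truthful: £3000; alternative: £0.

The highest competing bid is £55500.
Bidding truthfully at £58500: Carol has the top bid, wins, and pays the second-highest bid £55500. Payoff = £58500 − £55500 = £3000.
Bidding £41000: the top bid is £55500 (a rival), so Carol loses. Payoff = £0.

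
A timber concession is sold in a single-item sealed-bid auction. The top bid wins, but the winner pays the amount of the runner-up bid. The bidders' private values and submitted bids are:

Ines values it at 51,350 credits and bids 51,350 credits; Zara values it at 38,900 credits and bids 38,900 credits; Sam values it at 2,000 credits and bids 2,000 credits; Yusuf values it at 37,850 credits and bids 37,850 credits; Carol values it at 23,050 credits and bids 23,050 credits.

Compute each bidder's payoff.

Ordered from highest: Ines 51,350 credits, then Zara 38,900 credits, then Yusuf 37,850 credits, then Carol 23,050 credits, then Sam 2,000 credits.
Ines has the top bid and wins; the price is the second-highest bid, 38,900 credits.
Ines's payoff = 51,350 credits − 38,900 credits = 12,450 credits. All other bidders lose, so their payoff is 0.

Ines 12,450 credits, Zara 0 credits, Sam 0 credits, Yusuf 0 credits, Carol 0 credits.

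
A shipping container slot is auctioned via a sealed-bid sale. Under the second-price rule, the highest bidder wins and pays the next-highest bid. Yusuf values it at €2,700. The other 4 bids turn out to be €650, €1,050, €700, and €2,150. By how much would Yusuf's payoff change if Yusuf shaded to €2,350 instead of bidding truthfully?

Change in payoff: €0.

The highest competing bid is €2,150.
Bidding truthfully at €2,700: Yusuf has the top bid, wins, and pays the second-highest bid €2,150. Payoff = €2,700 − €2,150 = €550.
Bidding €2,350: Yusuf has the top bid, wins, and pays the second-highest bid €2,150. Payoff = €2,700 − €2,150 = €550.
Change = €550 − €550 = €0.
The bid only affects whether you win, not the price — here both bids land on the same side of the top rival bid, so the deviation is payoff-neutral.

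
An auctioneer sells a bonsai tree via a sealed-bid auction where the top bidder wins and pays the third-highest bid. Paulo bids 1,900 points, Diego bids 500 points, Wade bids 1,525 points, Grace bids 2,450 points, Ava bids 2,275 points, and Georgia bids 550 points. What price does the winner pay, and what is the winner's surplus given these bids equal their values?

Ranking the bids: Grace 2,450 points, then Ava 2,275 points, then Paulo 1,900 points, then Wade 1,525 points, then Georgia 550 points, then Diego 500 points.
Grace is the highest bidder, so Grace wins.
Under the third-price rule, the price is the third-highest bid: 1,900 points.
Surplus = 2,450 points − 1,900 points = 550 points.

Price 1,900 points; surplus 550 points.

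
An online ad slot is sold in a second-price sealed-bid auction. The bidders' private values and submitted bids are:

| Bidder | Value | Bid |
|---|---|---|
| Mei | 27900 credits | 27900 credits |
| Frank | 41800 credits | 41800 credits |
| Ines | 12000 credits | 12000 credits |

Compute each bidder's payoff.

Bids in descending order: Frank 41800 credits > Mei 27900 credits > Ines 12000 credits.
Frank has the top bid and wins; the price is the second-highest bid, 27900 credits.
Frank's payoff = 41800 credits − 27900 credits = 13900 credits. All other bidders lose, so their payoff is 0.

Payoffs: Mei 0 credits, Frank 13900 credits, Ines 0 credits.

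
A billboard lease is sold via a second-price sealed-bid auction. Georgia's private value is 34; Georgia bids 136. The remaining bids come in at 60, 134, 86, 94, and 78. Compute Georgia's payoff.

Payoff = -100.

Highest competing bid: 134.
Georgia's bid 136 is the highest overall, so Georgia wins and pays the second-highest bid, 134.
Payoff = value − price = 34 − 134 = -100.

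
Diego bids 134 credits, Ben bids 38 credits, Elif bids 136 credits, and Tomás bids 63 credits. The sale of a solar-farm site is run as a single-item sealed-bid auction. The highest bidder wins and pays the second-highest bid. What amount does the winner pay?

Bids in descending order: Elif 136 credits, then Diego 134 credits, then Tomás 63 credits, then Ben 38 credits.
Elif has the highest bid, so Elif wins.
The second-highest bid is 134 credits, so that is what Elif pays.

134 credits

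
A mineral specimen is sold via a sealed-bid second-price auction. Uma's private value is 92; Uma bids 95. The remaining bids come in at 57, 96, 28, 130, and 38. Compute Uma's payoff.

0

Highest competing bid: 130.
Uma's bid 95 is not the highest, so Uma loses, pays nothing, and earns zero payoff.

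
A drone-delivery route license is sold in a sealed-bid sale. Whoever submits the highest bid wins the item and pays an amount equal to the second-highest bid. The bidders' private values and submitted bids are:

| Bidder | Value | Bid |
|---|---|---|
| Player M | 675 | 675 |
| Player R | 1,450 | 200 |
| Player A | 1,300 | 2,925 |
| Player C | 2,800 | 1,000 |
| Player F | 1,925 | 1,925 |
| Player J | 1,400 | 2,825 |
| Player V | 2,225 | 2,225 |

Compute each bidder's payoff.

Player M 0, Player R 0, Player A -1,525, Player C 0, Player F 0, Player J 0, Player V 0.

Ordered from highest: Player A 2,925; Player J 2,825; Player V 2,225; Player F 1,925; Player C 1,000; Player M 675; Player R 200.
Player A has the top bid and wins; the price is the second-highest bid, 2,825.
Player A's payoff = 1,300 − 2,825 = -1,525. All other bidders lose, so their payoff is 0.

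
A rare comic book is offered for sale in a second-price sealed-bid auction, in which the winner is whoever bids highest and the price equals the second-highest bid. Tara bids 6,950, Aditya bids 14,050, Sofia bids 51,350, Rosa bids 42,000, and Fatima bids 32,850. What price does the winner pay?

42,000

Sorted high to low: Sofia 51,350; Rosa 42,000; Fatima 32,850; Aditya 14,050; Tara 6,950.
Sofia is the highest bidder, so Sofia wins.
Under the second-price rule, the price is the second-highest bid: 42,000.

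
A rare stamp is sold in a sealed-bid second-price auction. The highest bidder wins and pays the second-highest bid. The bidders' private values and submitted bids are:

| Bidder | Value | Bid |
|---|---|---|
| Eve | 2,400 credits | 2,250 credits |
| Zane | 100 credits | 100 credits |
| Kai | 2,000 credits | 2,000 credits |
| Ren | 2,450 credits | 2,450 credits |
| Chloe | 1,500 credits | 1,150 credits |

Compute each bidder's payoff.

Eve 0 credits, Zane 0 credits, Kai 0 credits, Ren 200 credits, Chloe 0 credits.

Bids in descending order: Ren 2,450 credits; Eve 2,250 credits; Kai 2,000 credits; Chloe 1,150 credits; Zane 100 credits.
Ren has the top bid and wins; the price is the second-highest bid, 2,250 credits.
Ren's payoff = 2,450 credits − 2,250 credits = 200 credits. All other bidders lose, so their payoff is 0.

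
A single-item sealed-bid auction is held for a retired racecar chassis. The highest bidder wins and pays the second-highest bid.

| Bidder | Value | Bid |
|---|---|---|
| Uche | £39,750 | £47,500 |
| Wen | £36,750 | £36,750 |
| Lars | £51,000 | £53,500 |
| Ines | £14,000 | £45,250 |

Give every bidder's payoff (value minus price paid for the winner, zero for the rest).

Payoffs: Uche £0, Wen £0, Lars £3,500, Ines £0.

Ordered from highest: Lars £53,500 > Uche £47,500 > Ines £45,250 > Wen £36,750.
Lars has the top bid and wins; the price is the second-highest bid, £47,500.
Lars's payoff = £51,000 − £47,500 = £3,500. All other bidders lose, so their payoff is 0.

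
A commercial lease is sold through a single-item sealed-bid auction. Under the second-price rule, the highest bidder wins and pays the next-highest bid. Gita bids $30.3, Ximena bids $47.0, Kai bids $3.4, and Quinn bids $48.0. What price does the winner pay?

Bids in descending order: Quinn $48.0, then Ximena $47.0, then Gita $30.3, then Kai $3.4.
Quinn has the highest bid, so Quinn wins.
The second-highest bid is $47.0, so that is what Quinn pays.

Price paid: $47.0.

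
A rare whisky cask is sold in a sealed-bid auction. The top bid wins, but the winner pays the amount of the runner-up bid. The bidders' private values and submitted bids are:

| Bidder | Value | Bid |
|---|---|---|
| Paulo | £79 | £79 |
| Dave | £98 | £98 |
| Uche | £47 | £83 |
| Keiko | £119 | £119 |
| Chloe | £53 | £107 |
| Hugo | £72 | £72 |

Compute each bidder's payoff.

Ordered from highest: Keiko £119; Chloe £107; Dave £98; Uche £83; Paulo £79; Hugo £72.
Keiko has the top bid and wins; the price is the second-highest bid, £107.
Keiko's payoff = £119 − £107 = £12. All other bidders lose, so their payoff is 0.

Payoffs: Paulo £0, Dave £0, Uche £0, Keiko £12, Chloe £0, Hugo £0.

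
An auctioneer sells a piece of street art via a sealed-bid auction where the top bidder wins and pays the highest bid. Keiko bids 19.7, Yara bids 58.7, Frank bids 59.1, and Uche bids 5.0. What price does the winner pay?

Sorted high to low: Frank 59.1; Yara 58.7; Keiko 19.7; Uche 5.0.
Frank is the highest bidder, so Frank wins.
Under the first-price rule, the price is the highest bid: 59.1.

59.1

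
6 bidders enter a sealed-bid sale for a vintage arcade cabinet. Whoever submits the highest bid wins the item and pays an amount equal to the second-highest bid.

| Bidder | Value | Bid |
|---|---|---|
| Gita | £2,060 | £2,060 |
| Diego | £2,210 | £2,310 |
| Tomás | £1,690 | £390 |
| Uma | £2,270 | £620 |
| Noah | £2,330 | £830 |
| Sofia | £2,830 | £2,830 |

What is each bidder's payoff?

Gita £0, Diego £0, Tomás £0, Uma £0, Noah £0, Sofia £520.

Bids in descending order: Sofia £2,830; Diego £2,310; Gita £2,060; Noah £830; Uma £620; Tomás £390.
Sofia has the top bid and wins; the price is the second-highest bid, £2,310.
Sofia's payoff = £2,830 − £2,310 = £520. All other bidders lose, so their payoff is 0.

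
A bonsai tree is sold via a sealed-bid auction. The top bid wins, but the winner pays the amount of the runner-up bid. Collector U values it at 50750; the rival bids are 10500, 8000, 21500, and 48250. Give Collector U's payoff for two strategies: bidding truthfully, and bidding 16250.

The highest competing bid is 48250.
Bidding truthfully at 50750: Collector U has the top bid, wins, and pays the second-highest bid 48250. Payoff = 50750 − 48250 = 2500.
Bidding 16250: the top bid is 48250 (a rival), so Collector U loses. Payoff = 0.
Deviating from a truthful bid can only lose payoff in a second-price auction — never gain.

Truthful: 2500; alternative: 0.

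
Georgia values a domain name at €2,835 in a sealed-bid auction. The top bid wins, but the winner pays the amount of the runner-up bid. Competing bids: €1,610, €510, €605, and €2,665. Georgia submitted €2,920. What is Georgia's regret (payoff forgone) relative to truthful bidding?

The highest competing bid is €2,665.
Bidding truthfully at €2,835: Georgia has the top bid, wins, and pays the second-highest bid €2,665. Payoff = €2,835 − €2,665 = €170.
Bidding €2,920: Georgia has the top bid, wins, and pays the second-highest bid €2,665. Payoff = €2,835 − €2,665 = €170.
Regret = truthful payoff − actual payoff = €170 − €170 = €0.

Regret: €0.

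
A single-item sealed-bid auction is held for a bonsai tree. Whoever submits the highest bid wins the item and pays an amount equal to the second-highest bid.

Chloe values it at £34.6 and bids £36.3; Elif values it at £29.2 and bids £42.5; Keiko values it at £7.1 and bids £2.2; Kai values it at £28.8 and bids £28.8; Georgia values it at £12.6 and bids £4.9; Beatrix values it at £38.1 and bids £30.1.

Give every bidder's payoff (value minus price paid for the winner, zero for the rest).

Payoffs: Chloe £0.0, Elif -£7.1, Keiko £0.0, Kai £0.0, Georgia £0.0, Beatrix £0.0.

Ranking the bids: Elif £42.5 > Chloe £36.3 > Beatrix £30.1 > Kai £28.8 > Georgia £4.9 > Keiko £2.2.
Elif has the top bid and wins; the price is the second-highest bid, £36.3.
Elif's payoff = £29.2 − £36.3 = -£7.1. All other bidders lose, so their payoff is 0.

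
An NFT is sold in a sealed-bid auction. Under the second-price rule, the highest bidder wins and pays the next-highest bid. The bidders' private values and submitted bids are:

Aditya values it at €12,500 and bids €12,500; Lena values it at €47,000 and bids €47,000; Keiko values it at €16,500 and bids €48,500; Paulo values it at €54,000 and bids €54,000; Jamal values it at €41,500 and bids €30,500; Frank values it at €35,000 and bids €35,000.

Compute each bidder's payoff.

Ordered from highest: Paulo €54,000, then Keiko €48,500, then Lena €47,000, then Frank €35,000, then Jamal €30,500, then Aditya €12,500.
Paulo has the top bid and wins; the price is the second-highest bid, €48,500.
Paulo's payoff = €54,000 − €48,500 = €5,500. All other bidders lose, so their payoff is 0.

Payoffs: Aditya €0, Lena €0, Keiko €0, Paulo €5,500, Jamal €0, Frank €0.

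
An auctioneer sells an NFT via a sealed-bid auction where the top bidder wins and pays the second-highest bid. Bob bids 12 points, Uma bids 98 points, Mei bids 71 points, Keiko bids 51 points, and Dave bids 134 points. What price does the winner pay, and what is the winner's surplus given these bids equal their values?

Bids in descending order: Dave 134 points > Uma 98 points > Mei 71 points > Keiko 51 points > Bob 12 points.
Dave is the highest bidder, so Dave wins.
Under the second-price rule, the price is the second-highest bid: 98 points.
Surplus = 134 points − 98 points = 36 points.

Price 98 points; surplus 36 points.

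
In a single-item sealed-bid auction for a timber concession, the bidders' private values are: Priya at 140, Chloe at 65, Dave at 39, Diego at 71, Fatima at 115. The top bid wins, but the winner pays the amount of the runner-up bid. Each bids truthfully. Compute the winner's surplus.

25

Sorted high to low: Priya 140, then Fatima 115, then Diego 71, then Chloe 65, then Dave 39.
Priya wins with the top bid and pays the second-highest, 115.
Surplus = 140 − 115 = 25.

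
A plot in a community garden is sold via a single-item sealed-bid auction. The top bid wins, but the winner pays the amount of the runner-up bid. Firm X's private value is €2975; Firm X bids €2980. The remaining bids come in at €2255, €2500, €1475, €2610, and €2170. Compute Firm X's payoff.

Highest competing bid: €2610.
Firm X's bid €2980 is the highest overall, so Firm X wins and pays the second-highest bid, €2610.
Payoff = value − price = €2975 − €2610 = €365.

Payoff = €365.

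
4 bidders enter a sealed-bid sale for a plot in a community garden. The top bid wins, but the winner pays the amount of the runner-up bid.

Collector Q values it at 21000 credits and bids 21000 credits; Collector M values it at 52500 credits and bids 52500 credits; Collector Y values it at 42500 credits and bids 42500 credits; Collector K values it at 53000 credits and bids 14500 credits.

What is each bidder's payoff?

Collector Q 0 credits, Collector M 10000 credits, Collector Y 0 credits, Collector K 0 credits.

Bids in descending order: Collector M 52500 credits > Collector Y 42500 credits > Collector Q 21000 credits > Collector K 14500 credits.
Collector M has the top bid and wins; the price is the second-highest bid, 42500 credits.
Collector M's payoff = 52500 credits − 42500 credits = 10000 credits. All other bidders lose, so their payoff is 0.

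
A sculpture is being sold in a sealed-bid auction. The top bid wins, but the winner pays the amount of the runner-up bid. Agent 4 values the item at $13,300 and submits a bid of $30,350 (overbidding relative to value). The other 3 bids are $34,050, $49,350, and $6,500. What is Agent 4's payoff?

Payoff = $0.

Highest competing bid: $49,350.
Agent 4's bid $30,350 is not the highest, so Agent 4 loses, pays nothing, and earns zero payoff.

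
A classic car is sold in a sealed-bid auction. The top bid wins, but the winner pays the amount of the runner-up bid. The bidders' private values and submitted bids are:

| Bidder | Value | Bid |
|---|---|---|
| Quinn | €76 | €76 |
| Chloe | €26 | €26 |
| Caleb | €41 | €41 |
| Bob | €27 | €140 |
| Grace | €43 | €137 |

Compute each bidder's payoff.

Payoffs: Quinn €0, Chloe €0, Caleb €0, Bob -€110, Grace €0.

Sorted high to low: Bob €140, then Grace €137, then Quinn €76, then Caleb €41, then Chloe €26.
Bob has the top bid and wins; the price is the second-highest bid, €137.
Bob's payoff = €27 − €137 = -€110. All other bidders lose, so their payoff is 0.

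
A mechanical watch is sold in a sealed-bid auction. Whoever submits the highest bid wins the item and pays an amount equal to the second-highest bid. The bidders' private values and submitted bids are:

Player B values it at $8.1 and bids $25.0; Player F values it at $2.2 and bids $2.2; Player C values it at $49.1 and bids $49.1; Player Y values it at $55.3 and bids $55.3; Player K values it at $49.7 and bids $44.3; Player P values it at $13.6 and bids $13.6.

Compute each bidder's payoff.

Payoffs: Player B $0.0, Player F $0.0, Player C $0.0, Player Y $6.2, Player K $0.0, Player P $0.0.

Ordered from highest: Player Y $55.3, then Player C $49.1, then Player K $44.3, then Player B $25.0, then Player P $13.6, then Player F $2.2.
Player Y has the top bid and wins; the price is the second-highest bid, $49.1.
Player Y's payoff = $55.3 − $49.1 = $6.2. All other bidders lose, so their payoff is 0.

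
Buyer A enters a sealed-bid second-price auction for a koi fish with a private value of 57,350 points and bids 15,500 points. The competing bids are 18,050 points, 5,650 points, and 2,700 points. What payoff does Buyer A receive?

Payoff = 0 points.

Highest competing bid: 18,050 points.
Buyer A's bid 15,500 points is not the highest, so Buyer A loses, pays nothing, and earns zero payoff.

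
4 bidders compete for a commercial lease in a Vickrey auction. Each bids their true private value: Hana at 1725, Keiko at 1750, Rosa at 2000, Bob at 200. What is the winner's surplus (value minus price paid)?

Surplus = 250.

Ranking the bids: Rosa 2000 > Keiko 1750 > Hana 1725 > Bob 200.
Rosa wins with the top bid and pays the second-highest, 1750.
Surplus = 2000 − 1750 = 250.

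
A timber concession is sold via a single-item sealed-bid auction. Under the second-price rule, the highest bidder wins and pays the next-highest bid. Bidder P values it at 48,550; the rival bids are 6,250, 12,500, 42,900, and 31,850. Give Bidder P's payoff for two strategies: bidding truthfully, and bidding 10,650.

(a) 5,650  (b) 0

The highest competing bid is 42,900.
Bidding truthfully at 48,550: Bidder P has the top bid, wins, and pays the second-highest bid 42,900. Payoff = 48,550 − 42,900 = 5,650.
Bidding 10,650: the top bid is 42,900 (a rival), so Bidder P loses. Payoff = 0.
This is the dominant-strategy logic: truthful bidding weakly beats any alternative.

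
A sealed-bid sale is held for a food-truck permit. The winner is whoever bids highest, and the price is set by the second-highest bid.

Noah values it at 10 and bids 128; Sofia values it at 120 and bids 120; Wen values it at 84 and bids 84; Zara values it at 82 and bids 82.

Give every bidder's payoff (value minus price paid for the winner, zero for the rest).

Noah -110, Sofia 0, Wen 0, Zara 0.

Ordered from highest: Noah 128; Sofia 120; Wen 84; Zara 82.
Noah has the top bid and wins; the price is the second-highest bid, 120.
Noah's payoff = 10 − 120 = -110. All other bidders lose, so their payoff is 0.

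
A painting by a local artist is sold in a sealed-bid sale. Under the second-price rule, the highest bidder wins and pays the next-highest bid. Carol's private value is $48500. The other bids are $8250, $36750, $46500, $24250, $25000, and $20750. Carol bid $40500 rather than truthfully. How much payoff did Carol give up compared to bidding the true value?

Payoff forgone: $2000.

The highest competing bid is $46500.
Bidding truthfully at $48500: Carol has the top bid, wins, and pays the second-highest bid $46500. Payoff = $48500 − $46500 = $2000.
Bidding $40500: the top bid is $46500 (a rival), so Carol loses. Payoff = $0.
Regret = truthful payoff − actual payoff = $2000 − $0 = $2000.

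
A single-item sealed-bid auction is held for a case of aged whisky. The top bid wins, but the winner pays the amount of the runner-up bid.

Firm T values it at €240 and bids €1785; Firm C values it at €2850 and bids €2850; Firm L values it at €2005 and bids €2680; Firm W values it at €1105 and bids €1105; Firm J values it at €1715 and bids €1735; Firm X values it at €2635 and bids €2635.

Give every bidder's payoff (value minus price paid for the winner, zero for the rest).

Payoffs: Firm T €0, Firm C €170, Firm L €0, Firm W €0, Firm J €0, Firm X €0.

Bids in descending order: Firm C €2850; Firm L €2680; Firm X €2635; Firm T €1785; Firm J €1735; Firm W €1105.
Firm C has the top bid and wins; the price is the second-highest bid, €2680.
Firm C's payoff = €2850 − €2680 = €170. All other bidders lose, so their payoff is 0.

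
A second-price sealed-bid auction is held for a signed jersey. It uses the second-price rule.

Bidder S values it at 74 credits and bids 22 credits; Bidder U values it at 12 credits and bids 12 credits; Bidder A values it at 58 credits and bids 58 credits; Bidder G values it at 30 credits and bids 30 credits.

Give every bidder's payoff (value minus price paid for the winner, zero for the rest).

Bidder S 0 credits, Bidder U 0 credits, Bidder A 28 credits, Bidder G 0 credits.

Ordered from highest: Bidder A 58 credits, then Bidder G 30 credits, then Bidder S 22 credits, then Bidder U 12 credits.
Bidder A has the top bid and wins; the price is the second-highest bid, 30 credits.
Bidder A's payoff = 58 credits − 30 credits = 28 credits. All other bidders lose, so their payoff is 0.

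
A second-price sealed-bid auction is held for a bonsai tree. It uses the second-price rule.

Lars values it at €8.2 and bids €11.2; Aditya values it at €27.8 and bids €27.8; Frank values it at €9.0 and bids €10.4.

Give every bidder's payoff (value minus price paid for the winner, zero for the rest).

Ranking the bids: Aditya €27.8; Lars €11.2; Frank €10.4.
Aditya has the top bid and wins; the price is the second-highest bid, €11.2.
Aditya's payoff = €27.8 − €11.2 = €16.6. All other bidders lose, so their payoff is 0.

Lars €0.0, Aditya €16.6, Frank €0.0.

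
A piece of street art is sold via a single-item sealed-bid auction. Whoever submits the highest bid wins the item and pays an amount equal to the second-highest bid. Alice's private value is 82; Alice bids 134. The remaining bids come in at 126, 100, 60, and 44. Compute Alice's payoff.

Highest competing bid: 126.
Alice's bid 134 is the highest overall, so Alice wins and pays the second-highest bid, 126.
Payoff = value − price = 82 − 126 = -44.
Overbidding won the item at a price above value — truthful bidding would have avoided this loss.

Alice's payoff: -44.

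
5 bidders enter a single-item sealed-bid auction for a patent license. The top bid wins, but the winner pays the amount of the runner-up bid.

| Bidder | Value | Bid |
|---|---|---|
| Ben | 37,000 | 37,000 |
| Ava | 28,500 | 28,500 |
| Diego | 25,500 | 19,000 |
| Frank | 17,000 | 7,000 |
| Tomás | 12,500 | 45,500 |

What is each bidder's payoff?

Ben 0, Ava 0, Diego 0, Frank 0, Tomás -24,500.

Ranking the bids: Tomás 45,500 > Ben 37,000 > Ava 28,500 > Diego 19,000 > Frank 7,000.
Tomás has the top bid and wins; the price is the second-highest bid, 37,000.
Tomás's payoff = 12,500 − 37,000 = -24,500. All other bidders lose, so their payoff is 0.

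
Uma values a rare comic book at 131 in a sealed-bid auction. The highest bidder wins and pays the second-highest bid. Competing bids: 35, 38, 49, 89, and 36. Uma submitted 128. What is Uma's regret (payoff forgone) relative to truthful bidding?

The highest competing bid is 89.
Bidding truthfully at 131: Uma has the top bid, wins, and pays the second-highest bid 89. Payoff = 131 − 89 = 42.
Bidding 128: Uma has the top bid, wins, and pays the second-highest bid 89. Payoff = 131 − 89 = 42.
Regret = truthful payoff − actual payoff = 42 − 42 = 0.
The bid only affects whether you win, not the price — here both bids land on the same side of the top rival bid, so the deviation is payoff-neutral.

Regret: 0.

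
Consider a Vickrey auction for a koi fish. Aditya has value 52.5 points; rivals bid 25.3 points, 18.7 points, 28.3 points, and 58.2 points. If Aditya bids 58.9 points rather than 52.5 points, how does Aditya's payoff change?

-5.7 points

The highest competing bid is 58.2 points.
Bidding truthfully at 52.5 points: the top bid is 58.2 points (a rival), so Aditya loses. Payoff = 0.0 points.
Bidding 58.9 points: Aditya has the top bid, wins, and pays the second-highest bid 58.2 points. Payoff = 52.5 points − 58.2 points = -5.7 points.
Change = -5.7 points − 0.0 points = -5.7 points.
This is the dominant-strategy logic: truthful bidding weakly beats any alternative.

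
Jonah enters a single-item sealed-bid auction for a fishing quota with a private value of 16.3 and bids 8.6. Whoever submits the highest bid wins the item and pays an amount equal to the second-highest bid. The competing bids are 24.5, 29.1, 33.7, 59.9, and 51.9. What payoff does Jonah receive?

Payoff = 0.0.

Highest competing bid: 59.9.
Jonah's bid 8.6 is not the highest, so Jonah loses, pays nothing, and earns zero payoff.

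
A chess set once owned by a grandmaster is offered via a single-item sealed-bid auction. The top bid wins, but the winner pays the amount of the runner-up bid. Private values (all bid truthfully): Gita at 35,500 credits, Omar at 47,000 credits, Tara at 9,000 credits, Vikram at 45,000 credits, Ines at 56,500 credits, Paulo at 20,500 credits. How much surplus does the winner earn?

9,500 credits

Ranking the bids: Ines 56,500 credits, then Omar 47,000 credits, then Vikram 45,000 credits, then Gita 35,500 credits, then Paulo 20,500 credits, then Tara 9,000 credits.
Ines wins with the top bid and pays the second-highest, 47,000 credits.
Surplus = 56,500 credits − 47,000 credits = 9,500 credits.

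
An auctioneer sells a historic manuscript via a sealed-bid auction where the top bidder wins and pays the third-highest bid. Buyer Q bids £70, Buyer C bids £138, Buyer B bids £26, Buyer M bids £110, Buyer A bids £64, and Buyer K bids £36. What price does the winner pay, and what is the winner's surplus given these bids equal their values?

Bids in descending order: Buyer C £138; Buyer M £110; Buyer Q £70; Buyer A £64; Buyer K £36; Buyer B £26.
Buyer C is the highest bidder, so Buyer C wins.
Under the third-price rule, the price is the third-highest bid: £70.
Surplus = £138 − £70 = £68.

The winner pays £70 for a surplus of £68.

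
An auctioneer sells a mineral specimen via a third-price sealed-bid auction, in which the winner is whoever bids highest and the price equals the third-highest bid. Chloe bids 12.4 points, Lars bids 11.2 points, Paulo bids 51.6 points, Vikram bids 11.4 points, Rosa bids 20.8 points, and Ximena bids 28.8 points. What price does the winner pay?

Price paid: 20.8 points.

Ranking the bids: Paulo 51.6 points; Ximena 28.8 points; Rosa 20.8 points; Chloe 12.4 points; Vikram 11.4 points; Lars 11.2 points.
Paulo is the highest bidder, so Paulo wins.
Under the third-price rule, the price is the third-highest bid: 20.8 points.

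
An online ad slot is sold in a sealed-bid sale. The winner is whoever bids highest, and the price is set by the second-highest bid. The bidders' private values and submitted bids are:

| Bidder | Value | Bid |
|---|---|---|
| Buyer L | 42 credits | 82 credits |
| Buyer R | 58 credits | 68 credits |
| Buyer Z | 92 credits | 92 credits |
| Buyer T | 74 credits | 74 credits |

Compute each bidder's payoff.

Ordered from highest: Buyer Z 92 credits, then Buyer L 82 credits, then Buyer T 74 credits, then Buyer R 68 credits.
Buyer Z has the top bid and wins; the price is the second-highest bid, 82 credits.
Buyer Z's payoff = 92 credits − 82 credits = 10 credits. All other bidders lose, so their payoff is 0.

Buyer L 0 credits, Buyer R 0 credits, Buyer Z 10 credits, Buyer T 0 credits.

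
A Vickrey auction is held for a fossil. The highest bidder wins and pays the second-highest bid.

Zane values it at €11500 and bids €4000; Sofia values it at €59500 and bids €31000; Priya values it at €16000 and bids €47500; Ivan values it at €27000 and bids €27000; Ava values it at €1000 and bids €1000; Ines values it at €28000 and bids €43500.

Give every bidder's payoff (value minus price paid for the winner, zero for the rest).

Zane €0, Sofia €0, Priya -€27500, Ivan €0, Ava €0, Ines €0.

Bids in descending order: Priya €47500; Ines €43500; Sofia €31000; Ivan €27000; Zane €4000; Ava €1000.
Priya has the top bid and wins; the price is the second-highest bid, €43500.
Priya's payoff = €16000 − €43500 = -€27500. All other bidders lose, so their payoff is 0.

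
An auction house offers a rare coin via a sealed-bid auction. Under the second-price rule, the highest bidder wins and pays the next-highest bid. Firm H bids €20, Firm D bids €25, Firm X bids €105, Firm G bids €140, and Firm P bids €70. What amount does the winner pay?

Ordered from highest: Firm G €140, then Firm X €105, then Firm P €70, then Firm D €25, then Firm H €20.
Firm G has the highest bid, so Firm G wins.
The second-highest bid is €105, so that is what Firm G pays.

€105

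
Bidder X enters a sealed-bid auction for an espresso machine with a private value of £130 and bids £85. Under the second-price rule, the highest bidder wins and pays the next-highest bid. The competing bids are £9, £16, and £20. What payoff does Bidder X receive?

Bidder X's payoff: £110.

Highest competing bid: £20.
Bidder X's bid £85 is the highest overall, so Bidder X wins and pays the second-highest bid, £20.
Payoff = value − price = £130 − £20 = £110.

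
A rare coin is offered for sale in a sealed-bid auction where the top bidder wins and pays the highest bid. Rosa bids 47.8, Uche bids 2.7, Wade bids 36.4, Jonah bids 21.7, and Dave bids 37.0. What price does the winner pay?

47.8

Sorted high to low: Rosa 47.8; Dave 37.0; Wade 36.4; Jonah 21.7; Uche 2.7.
Rosa is the highest bidder, so Rosa wins.
Under the first-price rule, the price is the highest bid: 47.8.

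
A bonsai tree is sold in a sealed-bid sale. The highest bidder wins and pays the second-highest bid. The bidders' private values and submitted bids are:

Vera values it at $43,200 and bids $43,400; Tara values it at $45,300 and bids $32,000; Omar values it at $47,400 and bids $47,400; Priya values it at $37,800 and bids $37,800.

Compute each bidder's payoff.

Payoffs: Vera $0, Tara $0, Omar $4,000, Priya $0.

Ranking the bids: Omar $47,400 > Vera $43,400 > Priya $37,800 > Tara $32,000.
Omar has the top bid and wins; the price is the second-highest bid, $43,400.
Omar's payoff = $47,400 − $43,400 = $4,000. All other bidders lose, so their payoff is 0.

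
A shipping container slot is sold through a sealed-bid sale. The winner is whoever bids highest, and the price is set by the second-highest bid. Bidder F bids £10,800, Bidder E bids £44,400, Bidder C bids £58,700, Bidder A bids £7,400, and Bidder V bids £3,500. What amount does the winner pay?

Price paid: £44,400.

Ranking the bids: Bidder C £58,700 > Bidder E £44,400 > Bidder F £10,800 > Bidder A £7,400 > Bidder V £3,500.
Bidder C has the highest bid, so Bidder C wins.
The second-highest bid is £44,400, so that is what Bidder C pays.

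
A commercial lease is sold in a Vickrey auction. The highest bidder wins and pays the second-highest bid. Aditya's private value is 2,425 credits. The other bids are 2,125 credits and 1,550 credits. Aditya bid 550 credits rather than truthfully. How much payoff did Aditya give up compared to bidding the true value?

The highest competing bid is 2,125 credits.
Bidding truthfully at 2,425 credits: Aditya has the top bid, wins, and pays the second-highest bid 2,125 credits. Payoff = 2,425 credits − 2,125 credits = 300 credits.
Bidding 550 credits: the top bid is 2,125 credits (a rival), so Aditya loses. Payoff = 0 credits.
Regret = truthful payoff − actual payoff = 300 credits − 0 credits = 300 credits.

300 credits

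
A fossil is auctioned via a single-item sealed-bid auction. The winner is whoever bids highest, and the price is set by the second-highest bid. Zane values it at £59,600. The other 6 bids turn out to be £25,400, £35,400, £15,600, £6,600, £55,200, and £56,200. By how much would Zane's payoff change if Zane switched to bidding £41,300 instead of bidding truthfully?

Payoff change: -£3,400.

The highest competing bid is £56,200.
Bidding truthfully at £59,600: Zane has the top bid, wins, and pays the second-highest bid £56,200. Payoff = £59,600 − £56,200 = £3,400.
Bidding £41,300: the top bid is £56,200 (a rival), so Zane loses. Payoff = £0.
Change = £0 − £3,400 = -£3,400.
This is the dominant-strategy logic: truthful bidding weakly beats any alternative.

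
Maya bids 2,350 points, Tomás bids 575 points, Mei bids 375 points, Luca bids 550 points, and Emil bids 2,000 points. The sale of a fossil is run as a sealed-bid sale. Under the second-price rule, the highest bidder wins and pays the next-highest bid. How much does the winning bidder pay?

Ranking the bids: Maya 2,350 points, then Emil 2,000 points, then Tomás 575 points, then Luca 550 points, then Mei 375 points.
Maya has the highest bid, so Maya wins.
The second-highest bid is 2,000 points, so that is what Maya pays.

2,000 points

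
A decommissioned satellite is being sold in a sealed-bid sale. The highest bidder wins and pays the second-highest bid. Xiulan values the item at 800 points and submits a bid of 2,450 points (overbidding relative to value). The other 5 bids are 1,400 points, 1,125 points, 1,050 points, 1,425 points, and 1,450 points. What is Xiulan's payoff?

-650 points

Highest competing bid: 1,450 points.
Xiulan's bid 2,450 points is the highest overall, so Xiulan wins and pays the second-highest bid, 1,450 points.
Payoff = value − price = 800 points − 1,450 points = -650 points.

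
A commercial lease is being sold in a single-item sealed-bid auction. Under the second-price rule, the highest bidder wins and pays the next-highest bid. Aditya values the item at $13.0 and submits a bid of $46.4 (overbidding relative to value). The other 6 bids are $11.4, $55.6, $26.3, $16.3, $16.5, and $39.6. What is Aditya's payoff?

$0.0

Highest competing bid: $55.6.
Aditya's bid $46.4 is not the highest, so Aditya loses, pays nothing, and earns zero payoff.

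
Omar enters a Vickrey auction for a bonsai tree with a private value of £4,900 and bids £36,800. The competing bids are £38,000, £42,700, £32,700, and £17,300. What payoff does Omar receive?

Highest competing bid: £42,700.
Omar's bid £36,800 is not the highest, so Omar loses, pays nothing, and earns zero payoff.

Payoff = £0.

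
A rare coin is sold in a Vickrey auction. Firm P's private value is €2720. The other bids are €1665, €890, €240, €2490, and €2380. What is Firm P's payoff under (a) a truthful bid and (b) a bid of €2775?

The highest competing bid is €2490.
Bidding truthfully at €2720: Firm P has the top bid, wins, and pays the second-highest bid €2490. Payoff = €2720 − €2490 = €230.
Bidding €2775: Firm P has the top bid, wins, and pays the second-highest bid €2490. Payoff = €2720 − €2490 = €230.
The bid only affects whether you win, not the price — here both bids land on the same side of the top rival bid, so the deviation is payoff-neutral.

Truthful: €230; alternative: €230.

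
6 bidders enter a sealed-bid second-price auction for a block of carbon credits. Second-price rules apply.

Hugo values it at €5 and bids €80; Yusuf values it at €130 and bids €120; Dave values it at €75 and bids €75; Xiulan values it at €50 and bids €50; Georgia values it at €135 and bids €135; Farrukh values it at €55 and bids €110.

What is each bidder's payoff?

Payoffs: Hugo €0, Yusuf €0, Dave €0, Xiulan €0, Georgia €15, Farrukh €0.

Bids in descending order: Georgia €135; Yusuf €120; Farrukh €110; Hugo €80; Dave €75; Xiulan €50.
Georgia has the top bid and wins; the price is the second-highest bid, €120.
Georgia's payoff = €135 − €120 = €15. All other bidders lose, so their payoff is 0.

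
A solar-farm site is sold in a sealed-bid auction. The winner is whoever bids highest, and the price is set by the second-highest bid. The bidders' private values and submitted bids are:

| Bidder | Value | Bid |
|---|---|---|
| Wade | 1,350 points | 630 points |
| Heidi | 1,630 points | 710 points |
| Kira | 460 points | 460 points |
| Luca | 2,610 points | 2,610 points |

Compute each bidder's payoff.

Ranking the bids: Luca 2,610 points, then Heidi 710 points, then Wade 630 points, then Kira 460 points.
Luca has the top bid and wins; the price is the second-highest bid, 710 points.
Luca's payoff = 2,610 points − 710 points = 1,900 points. All other bidders lose, so their payoff is 0.

Payoffs: Wade 0 points, Heidi 0 points, Kira 0 points, Luca 1,900 points.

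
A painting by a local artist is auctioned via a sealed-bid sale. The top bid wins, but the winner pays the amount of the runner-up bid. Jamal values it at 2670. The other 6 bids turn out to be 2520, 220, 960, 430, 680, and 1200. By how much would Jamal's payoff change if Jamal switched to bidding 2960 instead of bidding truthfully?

Change in payoff: 0.

The highest competing bid is 2520.
Bidding truthfully at 2670: Jamal has the top bid, wins, and pays the second-highest bid 2520. Payoff = 2670 − 2520 = 150.
Bidding 2960: Jamal has the top bid, wins, and pays the second-highest bid 2520. Payoff = 2670 − 2520 = 150.
Change = 150 − 150 = 0.
The bid only affects whether you win, not the price — here both bids land on the same side of the top rival bid, so the deviation is payoff-neutral.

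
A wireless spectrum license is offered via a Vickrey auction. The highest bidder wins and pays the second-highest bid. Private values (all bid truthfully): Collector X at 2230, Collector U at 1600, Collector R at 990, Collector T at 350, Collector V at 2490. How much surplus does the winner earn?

Bids in descending order: Collector V 2490, then Collector X 2230, then Collector U 1600, then Collector R 990, then Collector T 350.
Collector V wins with the top bid and pays the second-highest, 2230.
Surplus = 2490 − 2230 = 260.

Surplus = 260.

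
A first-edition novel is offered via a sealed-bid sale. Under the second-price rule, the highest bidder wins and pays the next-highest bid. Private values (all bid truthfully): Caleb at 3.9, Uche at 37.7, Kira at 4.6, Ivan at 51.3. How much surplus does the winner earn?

Winner's surplus: 13.6.

Sorted high to low: Ivan 51.3, then Uche 37.7, then Kira 4.6, then Caleb 3.9.
Ivan wins with the top bid and pays the second-highest, 37.7.
Surplus = 51.3 − 37.7 = 13.6.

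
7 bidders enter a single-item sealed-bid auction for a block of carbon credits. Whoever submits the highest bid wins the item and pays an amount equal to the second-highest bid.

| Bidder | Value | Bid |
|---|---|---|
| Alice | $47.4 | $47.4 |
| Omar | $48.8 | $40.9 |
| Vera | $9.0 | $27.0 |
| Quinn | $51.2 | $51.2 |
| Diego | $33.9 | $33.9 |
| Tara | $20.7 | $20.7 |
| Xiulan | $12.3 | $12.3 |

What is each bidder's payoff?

Ranking the bids: Quinn $51.2 > Alice $47.4 > Omar $40.9 > Diego $33.9 > Vera $27.0 > Tara $20.7 > Xiulan $12.3.
Quinn has the top bid and wins; the price is the second-highest bid, $47.4.
Quinn's payoff = $51.2 − $47.4 = $3.8. All other bidders lose, so their payoff is 0.

Alice $0.0, Omar $0.0, Vera $0.0, Quinn $3.8, Diego $0.0, Tara $0.0, Xiulan $0.0.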